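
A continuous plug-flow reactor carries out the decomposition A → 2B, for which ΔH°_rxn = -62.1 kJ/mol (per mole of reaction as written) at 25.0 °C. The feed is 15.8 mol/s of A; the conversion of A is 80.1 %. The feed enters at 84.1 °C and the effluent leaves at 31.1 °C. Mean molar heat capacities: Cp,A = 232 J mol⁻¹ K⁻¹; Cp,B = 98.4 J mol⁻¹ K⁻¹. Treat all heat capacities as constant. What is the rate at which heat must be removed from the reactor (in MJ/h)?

Extent of reaction ξ = 0.801 × 15.8 = 12.656 mol/s
Reaction term: ξ·ΔH°_rxn = 12.656 × -62.1 = -785.93 kJ/s
Sensible, feed 84.1→25 °C: -216.64 kJ/s
Outlet flows (mol/s): A 3.1442, B 25.312
Sensible, products 25→31.1 °C: 19.643 kJ/s
Q = ΔH = -982.92 kJ/s = -982.92 kW
Heat removed = 3538.5 MJ/h

Q_out = 3540 MJ/h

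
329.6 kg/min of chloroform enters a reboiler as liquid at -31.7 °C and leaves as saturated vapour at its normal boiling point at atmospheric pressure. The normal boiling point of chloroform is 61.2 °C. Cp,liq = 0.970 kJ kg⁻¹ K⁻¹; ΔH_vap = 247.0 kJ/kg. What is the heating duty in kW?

liquid -31.7→61.2 °C: 90.113 kJ/kg
vaporisation at 61.2 °C: 247 kJ/kg
Δh = 90.113 + 247 = 337.11 kJ/kg
Q = ṁ·Δh = 329.6 kg/min × 337.11 kJ/kg = 111110 kJ/min
|Q| = 1851.9 kW

Q = 1850 kW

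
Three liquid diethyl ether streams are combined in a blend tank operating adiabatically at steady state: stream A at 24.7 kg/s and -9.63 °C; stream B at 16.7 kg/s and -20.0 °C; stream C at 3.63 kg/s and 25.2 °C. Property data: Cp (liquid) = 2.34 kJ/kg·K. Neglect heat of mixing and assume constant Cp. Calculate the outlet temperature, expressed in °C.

T_out = -10.7 °C

Energy balance with Q = 0: Σ ṁᵢCp,ᵢ(T_out − Tᵢ) = 0
T_out = Σ ṁᵢCp,ᵢTᵢ / Σ ṁᵢCp,ᵢ
      = -1124.1 / 105.37 = -10.668 °C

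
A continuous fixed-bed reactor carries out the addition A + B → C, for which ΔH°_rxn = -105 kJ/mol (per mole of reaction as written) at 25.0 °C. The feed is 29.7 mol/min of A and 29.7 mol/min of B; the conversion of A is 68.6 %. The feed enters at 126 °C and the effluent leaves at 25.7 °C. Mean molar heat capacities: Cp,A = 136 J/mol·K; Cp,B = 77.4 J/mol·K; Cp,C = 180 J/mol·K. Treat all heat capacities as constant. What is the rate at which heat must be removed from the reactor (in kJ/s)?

Extent of reaction ξ = 0.686 × 29.7 = 20.374 mol/min
Reaction term: ξ·ΔH°_rxn = 20.374 × -105 = -2139.3 kJ/min
Sensible, feed 126→25 °C: -640.14 kJ/min
Outlet flows (mol/min): A 9.3258, B 9.3258, C 20.374
Sensible, products 25→25.7 °C: 3.9602 kJ/min
Q = ΔH = -2775.5 kJ/min = -46.258 kW
Heat removed = 46.258 kJ/s

Q_out = 46.3 kJ/s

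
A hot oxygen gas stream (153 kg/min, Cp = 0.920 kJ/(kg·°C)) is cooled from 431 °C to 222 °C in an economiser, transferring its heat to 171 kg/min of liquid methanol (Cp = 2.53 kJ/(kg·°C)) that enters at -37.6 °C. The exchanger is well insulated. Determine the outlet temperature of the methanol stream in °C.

T_c,out = 30.4 °C

Heat released by hot stream: Q = 153 × 0.920 × (431 − 222) = 29419 kJ/min
Energy balance on cold side (adiabatic exchanger): Q = ṁ_c·Cp_c·(T_c,out − T_c,in)
T_c,out = -37.6 + 29419/(171 × 2.53) = 30.4 °C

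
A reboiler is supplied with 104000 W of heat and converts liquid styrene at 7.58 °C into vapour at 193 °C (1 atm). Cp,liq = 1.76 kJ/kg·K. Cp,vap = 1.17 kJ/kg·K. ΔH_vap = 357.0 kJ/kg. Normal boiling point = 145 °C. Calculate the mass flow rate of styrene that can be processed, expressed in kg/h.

Δh = 1.76×(145−7.58) + 357.0 + 1.17×(193−145) = 655.02 kJ/kg
Q = 104000 W = 104 kJ/s = 374400 kJ/h
ṁ = Q/Δh = 374400 / 655.02 = 571.59 kg/h

ṁ = 572 kg/h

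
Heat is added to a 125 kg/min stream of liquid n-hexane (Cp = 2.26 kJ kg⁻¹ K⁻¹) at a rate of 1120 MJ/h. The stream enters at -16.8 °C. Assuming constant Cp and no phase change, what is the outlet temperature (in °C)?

Q = 1120 MJ/h = 18667 kJ/min
ΔT = Q/(ṁ·Cp) = 18667/(125×2.26) = 66.077 K
T_out = -16.8 + 66.077 = 49.277 °C

T_out = 49.3 °C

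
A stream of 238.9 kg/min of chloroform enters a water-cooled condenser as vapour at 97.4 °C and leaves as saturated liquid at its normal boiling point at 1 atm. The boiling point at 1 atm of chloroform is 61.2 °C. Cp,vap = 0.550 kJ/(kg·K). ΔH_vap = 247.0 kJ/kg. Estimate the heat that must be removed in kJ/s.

vapour 97.4→61.2 °C: -19.91 kJ/kg
condensation at 61.2 °C: -247 kJ/kg
Δh = -19.91 + -247 = -266.91 kJ/kg
Q = ṁ·Δh = 238.9 kg/min × -266.91 kJ/kg = -63765 kJ/min
|Q| = 1062.7 kW

Q_c = 1060 kJ/s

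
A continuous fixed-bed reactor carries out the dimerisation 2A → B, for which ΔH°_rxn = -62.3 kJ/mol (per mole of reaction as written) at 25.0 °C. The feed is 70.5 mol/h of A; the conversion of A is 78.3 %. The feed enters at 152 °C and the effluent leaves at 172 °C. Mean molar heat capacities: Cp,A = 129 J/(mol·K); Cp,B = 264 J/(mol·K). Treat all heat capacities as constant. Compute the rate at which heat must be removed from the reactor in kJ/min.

Q_out = 25.2 kJ/min

Extent of reaction ξ = 0.783 × 70.5 / 2 = 27.601 mol/h
Reaction term: ξ·ΔH°_rxn = 27.601 × -62.3 = -1719.5 kJ/h
Sensible, feed 152→25 °C: -1155 kJ/h
Outlet flows (mol/h): A 15.298, B 27.601
Sensible, products 25→172 °C: 1361.2 kJ/h
Q = ΔH = -1513.3 kJ/h = -0.42036 kW
Heat removed = 25.222 kJ/min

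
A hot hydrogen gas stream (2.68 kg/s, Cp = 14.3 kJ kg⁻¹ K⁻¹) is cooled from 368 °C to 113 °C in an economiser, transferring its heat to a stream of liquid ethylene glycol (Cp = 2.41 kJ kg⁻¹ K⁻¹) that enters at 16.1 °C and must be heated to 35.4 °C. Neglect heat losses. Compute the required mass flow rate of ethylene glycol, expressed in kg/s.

ṁ_c = 210 kg/s

Heat released by hot stream: Q = 2.68 × 14.3 × (368 − 113) = 9772.6 kJ/s
Energy balance on cold side (adiabatic exchanger): Q = ṁ_c·Cp_c·(T_c,out − T_c,in)
ṁ_c = 9772.6 / [2.41 × (35.4 − 16.1)] = 210.11 kg/s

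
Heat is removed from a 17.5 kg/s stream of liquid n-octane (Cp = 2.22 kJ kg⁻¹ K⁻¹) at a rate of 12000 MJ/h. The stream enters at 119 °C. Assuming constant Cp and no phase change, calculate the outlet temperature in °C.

Q = 12000 MJ/h = 3333.3 kJ/s
ΔT = Q/(ṁ·Cp) = 3333.3/(17.5×2.22) = 85.8 K
T_out = 119 − 85.8 = 33.2 °C

T_out = 33.2 °C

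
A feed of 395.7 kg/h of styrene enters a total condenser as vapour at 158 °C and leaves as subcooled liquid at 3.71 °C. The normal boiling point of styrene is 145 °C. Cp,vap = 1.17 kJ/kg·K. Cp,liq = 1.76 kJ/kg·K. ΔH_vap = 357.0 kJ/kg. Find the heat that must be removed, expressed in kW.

Q_c = 68.2 kW

vapour 158→145 °C: -15.21 kJ/kg
condensation at 145 °C: -357 kJ/kg
liquid 145→3.71 °C: -248.67 kJ/kg
Δh = -15.21 + -357 + -248.67 = -620.88 kJ/kg
Q = ṁ·Δh = 395.7 kg/h × -620.88 kJ/kg = -245680 kJ/h
|Q| = 68.245 kW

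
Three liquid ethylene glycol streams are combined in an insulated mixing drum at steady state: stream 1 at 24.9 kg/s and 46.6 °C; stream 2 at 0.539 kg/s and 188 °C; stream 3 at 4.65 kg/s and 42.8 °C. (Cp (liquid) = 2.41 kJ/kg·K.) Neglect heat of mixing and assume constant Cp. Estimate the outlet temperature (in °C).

Energy balance with Q = 0: Σ ṁᵢCp,ᵢ(T_out − Tᵢ) = 0
Σ ṁᵢCp,ᵢTᵢ = 24.9×2.41×46.6 + 0.539×2.41×188 + 4.65×2.41×42.8 = 3520.3
Σ ṁᵢCp,ᵢ = 24.9×2.41 + 0.539×2.41 + 4.65×2.41 = 72.514
T_out = 3520.3 / 72.514 = 48.546 °C

T_out = 48.5 °C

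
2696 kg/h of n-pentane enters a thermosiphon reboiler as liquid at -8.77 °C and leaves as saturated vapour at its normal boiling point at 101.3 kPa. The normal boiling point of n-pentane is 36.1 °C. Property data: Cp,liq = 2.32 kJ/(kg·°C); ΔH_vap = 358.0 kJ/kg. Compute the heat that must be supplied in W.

Q = 346000 W

liquid -8.77→36.1 °C: 104.1 kJ/kg
vaporisation at 36.1 °C: 358 kJ/kg
Δh = 104.1 + 358 = 462.1 kJ/kg
Q = ṁ·Δh = 2696 kg/h × 462.1 kJ/kg = 1.2458e+06 kJ/h
|Q| = 346.06 kW = 346060 W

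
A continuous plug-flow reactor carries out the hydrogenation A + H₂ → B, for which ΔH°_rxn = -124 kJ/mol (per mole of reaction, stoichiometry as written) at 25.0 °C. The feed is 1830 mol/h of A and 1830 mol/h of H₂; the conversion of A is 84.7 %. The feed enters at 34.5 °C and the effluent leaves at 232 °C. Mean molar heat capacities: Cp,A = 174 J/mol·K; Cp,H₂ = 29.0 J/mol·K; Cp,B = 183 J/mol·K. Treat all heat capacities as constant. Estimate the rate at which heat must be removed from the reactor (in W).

Q_out = 34800 W

Extent of reaction ξ = 0.847 × 1830 = 1550 mol/h
Reaction term: ξ·ΔH°_rxn = 1550 × -124 = -192200 kJ/h
Sensible, feed 34.5→25 °C: -3529.2 kJ/h
Outlet flows (mol/h): A 279.99, H₂ 279.99, B 1550
Sensible, products 25→232 °C: 70481 kJ/h
Q = ΔH = -125250 kJ/h = -34.791 kW
Heat removed = 34791 W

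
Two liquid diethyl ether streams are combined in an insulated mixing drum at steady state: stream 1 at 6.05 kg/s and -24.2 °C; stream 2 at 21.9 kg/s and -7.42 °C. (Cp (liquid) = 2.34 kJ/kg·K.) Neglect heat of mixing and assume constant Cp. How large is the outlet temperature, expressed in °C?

T_out = -11.1 °C

No heat crosses the boundary, so H_out = H_in.
T_out = Σ ṁᵢCp,ᵢTᵢ / Σ ṁᵢCp,ᵢ
      = -722.84 / 65.403 = -11.052 °C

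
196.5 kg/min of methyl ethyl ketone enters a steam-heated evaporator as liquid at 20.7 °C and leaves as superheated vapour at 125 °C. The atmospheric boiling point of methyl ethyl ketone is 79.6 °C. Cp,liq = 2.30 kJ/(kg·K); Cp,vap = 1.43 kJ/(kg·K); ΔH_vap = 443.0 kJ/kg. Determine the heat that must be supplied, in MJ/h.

liquid 20.7→79.6 °C: 135.47 kJ/kg
vaporisation at 79.6 °C: 443 kJ/kg
vapour 79.6→125 °C: 64.922 kJ/kg
Δh = 135.47 + 443 + 64.922 = 643.39 kJ/kg
Q = ṁ·Δh = 196.5 kg/min × 643.39 kJ/kg = 126430 kJ/min
|Q| = 2107.1 kW = 7585.6 MJ/h

Q = 7590 MJ/h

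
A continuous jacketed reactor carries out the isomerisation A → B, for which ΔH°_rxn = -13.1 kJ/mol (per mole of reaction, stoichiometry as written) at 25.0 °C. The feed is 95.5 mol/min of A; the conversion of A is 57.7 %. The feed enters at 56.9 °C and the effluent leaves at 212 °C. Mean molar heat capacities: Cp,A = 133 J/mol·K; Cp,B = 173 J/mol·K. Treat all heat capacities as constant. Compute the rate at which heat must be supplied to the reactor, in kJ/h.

Extent of reaction ξ = 0.577 × 95.5 = 55.103 mol/min
Reaction term: ξ·ΔH°_rxn = 55.103 × -13.1 = -721.86 kJ/min
Sensible, feed 56.9→25 °C: -405.18 kJ/min
Outlet flows (mol/min): A 40.397, B 55.103
Sensible, products 25→212 °C: 2787.4 kJ/min
Q = ΔH = 1660.3 kJ/min = 27.672 kW
Heat supplied = 99619 kJ/h

Q_in = 99600 kJ/h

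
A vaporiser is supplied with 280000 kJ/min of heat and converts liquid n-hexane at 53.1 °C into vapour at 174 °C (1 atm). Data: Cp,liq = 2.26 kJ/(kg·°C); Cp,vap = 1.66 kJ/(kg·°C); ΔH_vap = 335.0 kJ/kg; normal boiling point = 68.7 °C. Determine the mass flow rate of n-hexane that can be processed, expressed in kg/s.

Δh = 2.26×(68.7−53.1) + 335.0 + 1.66×(174−68.7) = 545.05 kJ/kg
Q = 280000 kJ/min = 4666.7 kJ/s = 4666.7 kJ/s
ṁ = Q/Δh = 4666.7 / 545.05 = 8.5618 kg/s

ṁ = 8.56 kg/s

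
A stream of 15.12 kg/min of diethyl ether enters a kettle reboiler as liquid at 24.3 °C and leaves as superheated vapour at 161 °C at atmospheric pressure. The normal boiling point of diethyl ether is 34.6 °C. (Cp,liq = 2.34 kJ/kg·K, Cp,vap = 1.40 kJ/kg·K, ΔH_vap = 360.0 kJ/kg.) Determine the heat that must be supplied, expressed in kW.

Q = 141 kW

liquid 24.3→34.6 °C: 24.102 kJ/kg
vaporisation at 34.6 °C: 360 kJ/kg
vapour 34.6→161 °C: 176.96 kJ/kg
Δh = 24.102 + 360 + 176.96 = 561.06 kJ/kg
Q = ṁ·Δh = 15.12 kg/min × 561.06 kJ/kg = 8483.3 kJ/min
|Q| = 141.39 kW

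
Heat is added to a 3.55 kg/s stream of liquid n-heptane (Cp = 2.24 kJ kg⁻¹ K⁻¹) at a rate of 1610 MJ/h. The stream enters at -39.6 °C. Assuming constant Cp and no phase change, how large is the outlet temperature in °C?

T_out = 16.6 °C

Q = 1610 MJ/h = 447.22 kJ/s
ΔT = Q/(ṁ·Cp) = 447.22/(3.55×2.24) = 56.24 K
T_out = -39.6 + 56.24 = 16.64 °C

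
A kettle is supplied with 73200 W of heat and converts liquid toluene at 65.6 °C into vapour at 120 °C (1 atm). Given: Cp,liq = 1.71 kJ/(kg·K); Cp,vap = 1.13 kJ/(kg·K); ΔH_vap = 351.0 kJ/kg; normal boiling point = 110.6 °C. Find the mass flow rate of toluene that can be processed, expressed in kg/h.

Δh = 1.71×(110.6−65.6) + 351.0 + 1.13×(120−110.6) = 438.57 kJ/kg
Q = 73200 W = 73.2 kJ/s = 263520 kJ/h
ṁ = Q/Δh = 263520 / 438.57 = 600.86 kg/h

ṁ = 601 kg/h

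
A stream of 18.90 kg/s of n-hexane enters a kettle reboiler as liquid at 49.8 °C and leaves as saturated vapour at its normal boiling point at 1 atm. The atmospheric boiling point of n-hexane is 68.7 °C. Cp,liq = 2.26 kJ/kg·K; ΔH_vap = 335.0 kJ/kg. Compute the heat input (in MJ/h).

Q = 25700 MJ/h

liquid 49.8→68.7 °C: 42.714 kJ/kg
vaporisation at 68.7 °C: 335 kJ/kg
Δh = 42.714 + 335 = 377.71 kJ/kg
Q = ṁ·Δh = 18.90 kg/s × 377.71 kJ/kg = 7138.8 kJ/s
|Q| = 7138.8 kW = 25700 MJ/h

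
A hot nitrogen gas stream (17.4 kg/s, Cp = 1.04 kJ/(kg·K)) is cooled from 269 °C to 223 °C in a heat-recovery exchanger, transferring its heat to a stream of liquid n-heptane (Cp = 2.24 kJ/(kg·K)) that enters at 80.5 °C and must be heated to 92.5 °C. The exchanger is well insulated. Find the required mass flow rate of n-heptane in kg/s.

Heat released by hot stream: Q = 17.4 × 1.04 × (269 − 223) = 832.42 kJ/s
Energy balance on cold side (adiabatic exchanger): Q = ṁ_c·Cp_c·(T_c,out − T_c,in)
ṁ_c = 832.42 / [2.24 × (92.5 − 80.5)] = 30.968 kg/s

ṁ_c = 31.0 kg/s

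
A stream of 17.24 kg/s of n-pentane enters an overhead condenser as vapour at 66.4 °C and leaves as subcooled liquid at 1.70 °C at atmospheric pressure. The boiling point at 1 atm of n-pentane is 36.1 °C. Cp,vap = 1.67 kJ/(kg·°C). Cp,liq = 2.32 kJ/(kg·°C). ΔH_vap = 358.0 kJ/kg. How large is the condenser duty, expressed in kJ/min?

vapour 66.4→36.1 °C: -50.601 kJ/kg
condensation at 36.1 °C: -358 kJ/kg
liquid 36.1→1.70 °C: -79.808 kJ/kg
Δh = -50.601 + -358 + -79.808 = -488.41 kJ/kg
Q = ṁ·Δh = 17.24 kg/s × -488.41 kJ/kg = -8420.2 kJ/s
|Q| = 8420.2 kW = 505210 kJ/min

Q_c = 505000 kJ/min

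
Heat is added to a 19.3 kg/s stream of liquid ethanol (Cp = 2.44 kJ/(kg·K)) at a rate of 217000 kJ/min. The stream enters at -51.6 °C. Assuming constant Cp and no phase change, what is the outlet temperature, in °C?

Q = 217000 kJ/min = 3616.7 kJ/s
ΔT = Q/(ṁ·Cp) = 3616.7/(19.3×2.44) = 76.8 K
T_out = -51.6 + 76.8 = 25.2 °C

T_out = 25.2 °C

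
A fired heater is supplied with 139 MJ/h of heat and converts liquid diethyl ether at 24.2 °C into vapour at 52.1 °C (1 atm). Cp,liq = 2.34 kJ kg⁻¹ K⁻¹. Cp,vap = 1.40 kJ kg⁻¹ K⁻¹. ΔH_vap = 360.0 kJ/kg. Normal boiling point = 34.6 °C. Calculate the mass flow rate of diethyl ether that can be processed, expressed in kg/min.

ṁ = 5.67 kg/min

Δh = 2.34×(34.6−24.2) + 360.0 + 1.40×(52.1−34.6) = 408.84 kJ/kg
Q = 139 MJ/h = 38.611 kJ/s = 2316.7 kJ/min
ṁ = Q/Δh = 2316.7 / 408.84 = 5.6665 kg/min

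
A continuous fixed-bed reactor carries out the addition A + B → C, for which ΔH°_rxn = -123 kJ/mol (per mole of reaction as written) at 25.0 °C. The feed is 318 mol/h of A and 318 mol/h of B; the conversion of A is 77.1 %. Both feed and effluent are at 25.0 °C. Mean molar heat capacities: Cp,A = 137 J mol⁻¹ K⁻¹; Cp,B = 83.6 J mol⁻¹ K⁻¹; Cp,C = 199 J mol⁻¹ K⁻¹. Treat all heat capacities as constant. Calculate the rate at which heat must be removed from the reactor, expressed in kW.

Q_out = 8.38 kW

Extent of reaction ξ = 0.771 × 318 = 245.18 mol/h
Reaction term: ξ·ΔH°_rxn = 245.18 × -123 = -30157 kJ/h
Q = ΔH = -30157 kJ/h = -8.3769 kW
Heat removed = 8.3769 kW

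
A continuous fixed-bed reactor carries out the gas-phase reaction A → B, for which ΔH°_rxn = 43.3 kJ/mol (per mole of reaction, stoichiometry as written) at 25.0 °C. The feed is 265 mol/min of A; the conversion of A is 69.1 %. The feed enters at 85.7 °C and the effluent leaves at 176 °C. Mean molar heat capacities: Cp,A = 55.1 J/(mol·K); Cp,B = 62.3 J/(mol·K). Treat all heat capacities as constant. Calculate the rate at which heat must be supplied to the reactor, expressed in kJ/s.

Extent of reaction ξ = 0.691 × 265 = 183.11 mol/min
Reaction term: ξ·ΔH°_rxn = 183.11 × 43.3 = 7928.9 kJ/min
Sensible, feed 85.7→25 °C: -886.31 kJ/min
Outlet flows (mol/min): A 81.885, B 183.11
Sensible, products 25→176 °C: 2403.9 kJ/min
Q = ΔH = 9446.5 kJ/min = 157.44 kW
Heat supplied = 157.44 kJ/s

Q_in = 157 kJ/s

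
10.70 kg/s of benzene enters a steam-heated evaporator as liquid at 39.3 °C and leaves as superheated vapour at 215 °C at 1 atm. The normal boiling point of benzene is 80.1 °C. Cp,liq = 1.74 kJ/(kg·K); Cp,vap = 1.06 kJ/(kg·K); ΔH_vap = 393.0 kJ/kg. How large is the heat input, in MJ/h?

Q = 23400 MJ/h

liquid 39.3→80.1 °C: 70.992 kJ/kg
vaporisation at 80.1 °C: 393 kJ/kg
vapour 80.1→215 °C: 142.99 kJ/kg
Δh = 70.992 + 393 + 142.99 = 606.99 kJ/kg
Q = ṁ·Δh = 10.70 kg/s × 606.99 kJ/kg = 6494.8 kJ/s
|Q| = 6494.8 kW = 23381 MJ/h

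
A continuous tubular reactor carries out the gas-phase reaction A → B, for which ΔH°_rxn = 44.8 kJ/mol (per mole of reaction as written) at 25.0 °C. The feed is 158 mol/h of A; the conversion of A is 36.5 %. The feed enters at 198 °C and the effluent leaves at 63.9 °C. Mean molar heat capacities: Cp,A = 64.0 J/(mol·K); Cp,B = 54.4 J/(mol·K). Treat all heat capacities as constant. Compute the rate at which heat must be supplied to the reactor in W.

Q_in = 335 W

Extent of reaction ξ = 0.365 × 158 = 57.67 mol/h
Reaction term: ξ·ΔH°_rxn = 57.67 × 44.8 = 2583.6 kJ/h
Sensible, feed 198→25 °C: -1749.4 kJ/h
Outlet flows (mol/h): A 100.33, B 57.67
Sensible, products 25→63.9 °C: 371.82 kJ/h
Q = ΔH = 1206.1 kJ/h = 0.33502 kW
Heat supplied = 335.02 W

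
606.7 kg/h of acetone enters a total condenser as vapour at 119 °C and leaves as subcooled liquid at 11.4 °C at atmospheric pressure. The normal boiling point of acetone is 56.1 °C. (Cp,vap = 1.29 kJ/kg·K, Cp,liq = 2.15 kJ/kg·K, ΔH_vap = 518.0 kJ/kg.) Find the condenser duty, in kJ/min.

vapour 119→56.1 °C: -81.141 kJ/kg
condensation at 56.1 °C: -518 kJ/kg
liquid 56.1→11.4 °C: -96.105 kJ/kg
Δh = -81.141 + -518 + -96.105 = -695.25 kJ/kg
Q = ṁ·Δh = 606.7 kg/h × -695.25 kJ/kg = -421810 kJ/h
|Q| = 117.17 kW = 7030.1 kJ/min

Q_c = 7030 kJ/min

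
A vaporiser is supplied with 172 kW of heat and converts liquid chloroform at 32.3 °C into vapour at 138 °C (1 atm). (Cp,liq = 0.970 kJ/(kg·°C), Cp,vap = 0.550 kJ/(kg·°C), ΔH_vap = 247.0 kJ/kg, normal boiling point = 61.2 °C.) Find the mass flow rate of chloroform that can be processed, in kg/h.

Δh = 0.970×(61.2−32.3) + 247.0 + 0.550×(138−61.2) = 317.27 kJ/kg
Q = 172 kW = 172 kJ/s = 619200 kJ/h
ṁ = Q/Δh = 619200 / 317.27 = 1951.6 kg/h

ṁ = 1950 kg/h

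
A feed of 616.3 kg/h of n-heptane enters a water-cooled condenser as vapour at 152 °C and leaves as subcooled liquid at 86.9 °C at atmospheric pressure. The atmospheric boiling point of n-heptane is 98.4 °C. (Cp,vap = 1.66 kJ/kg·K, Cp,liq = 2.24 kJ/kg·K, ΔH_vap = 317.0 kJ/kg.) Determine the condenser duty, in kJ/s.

Q_c = 73.9 kJ/s

vapour 152→98.4 °C: -88.976 kJ/kg
condensation at 98.4 °C: -317 kJ/kg
liquid 98.4→86.9 °C: -25.76 kJ/kg
Δh = -88.976 + -317 + -25.76 = -431.74 kJ/kg
Q = ṁ·Δh = 616.3 kg/h × -431.74 kJ/kg = -266080 kJ/h
|Q| = 73.911 kW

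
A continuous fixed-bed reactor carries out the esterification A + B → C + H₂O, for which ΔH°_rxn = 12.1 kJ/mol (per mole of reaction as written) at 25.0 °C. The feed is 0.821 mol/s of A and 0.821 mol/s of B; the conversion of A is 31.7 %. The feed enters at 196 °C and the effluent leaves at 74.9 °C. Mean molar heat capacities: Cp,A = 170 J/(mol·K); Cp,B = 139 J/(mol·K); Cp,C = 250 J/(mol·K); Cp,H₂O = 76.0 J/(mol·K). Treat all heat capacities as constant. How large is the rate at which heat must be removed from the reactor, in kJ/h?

Extent of reaction ξ = 0.317 × 0.821 = 0.26026 mol/s
Reaction term: ξ·ΔH°_rxn = 0.26026 × 12.1 = 3.1491 kJ/s
Sensible, feed 196→25 °C: -43.381 kJ/s
Outlet flows (mol/s): A 0.56074, B 0.56074, C 0.26026, H₂O 0.26026
Sensible, products 25→74.9 °C: 12.88 kJ/s
Q = ΔH = -27.352 kJ/s = -27.352 kW
Heat removed = 98467 kJ/h

Q_out = 98500 kJ/h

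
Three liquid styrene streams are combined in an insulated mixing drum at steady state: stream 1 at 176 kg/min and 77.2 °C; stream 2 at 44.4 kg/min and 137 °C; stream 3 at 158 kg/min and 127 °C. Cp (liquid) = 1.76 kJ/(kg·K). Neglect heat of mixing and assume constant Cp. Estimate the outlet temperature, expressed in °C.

T_out = 105 °C

Adiabatic, steady state ⇒ Σ ṁᵢCp,ᵢ(T_out − Tᵢ) = 0
T_out = Σ ṁᵢCp,ᵢTᵢ / Σ ṁᵢCp,ᵢ
      = 69935 / 665.98 = 105.01 °C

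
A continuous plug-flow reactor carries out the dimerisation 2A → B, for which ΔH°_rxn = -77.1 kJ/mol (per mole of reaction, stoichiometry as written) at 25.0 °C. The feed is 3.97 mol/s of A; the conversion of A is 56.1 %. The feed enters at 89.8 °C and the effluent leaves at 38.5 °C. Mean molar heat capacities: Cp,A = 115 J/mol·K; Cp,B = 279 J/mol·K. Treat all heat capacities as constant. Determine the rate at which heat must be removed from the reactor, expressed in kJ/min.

Q_out = 6510 kJ/min

Extent of reaction ξ = 0.561 × 3.97 / 2 = 1.1136 mol/s
Reaction term: ξ·ΔH°_rxn = 1.1136 × -77.1 = -85.857 kJ/s
Sensible, feed 89.8→25 °C: -29.584 kJ/s
Outlet flows (mol/s): A 1.7428, B 1.1136
Sensible, products 25→38.5 °C: 6.9001 kJ/s
Q = ΔH = -108.54 kJ/s = -108.54 kW
Heat removed = 6512.5 kJ/min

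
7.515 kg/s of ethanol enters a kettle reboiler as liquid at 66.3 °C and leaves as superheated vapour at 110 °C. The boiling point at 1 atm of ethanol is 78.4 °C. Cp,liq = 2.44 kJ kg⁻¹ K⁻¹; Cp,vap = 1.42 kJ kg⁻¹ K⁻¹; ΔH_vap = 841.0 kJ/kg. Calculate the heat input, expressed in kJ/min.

Q = 413000 kJ/min

liquid 66.3→78.4 °C: 29.524 kJ/kg
vaporisation at 78.4 °C: 841 kJ/kg
vapour 78.4→110 °C: 44.872 kJ/kg
Δh = 29.524 + 841 + 44.872 = 915.4 kJ/kg
Q = ṁ·Δh = 7.515 kg/s × 915.4 kJ/kg = 6879.2 kJ/s
|Q| = 6879.2 kW = 412750 kJ/min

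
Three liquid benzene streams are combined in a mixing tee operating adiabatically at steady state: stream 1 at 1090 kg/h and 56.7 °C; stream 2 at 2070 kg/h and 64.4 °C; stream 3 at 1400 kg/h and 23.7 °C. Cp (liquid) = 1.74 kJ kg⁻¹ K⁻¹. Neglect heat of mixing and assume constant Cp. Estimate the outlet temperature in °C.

Adiabatic, steady state ⇒ Σ ṁᵢCp,ᵢ(T_out − Tᵢ) = 0
Σ ṁᵢCp,ᵢTᵢ = 1090×1.74×56.7 + 2070×1.74×64.4 + 1400×1.74×23.7 = 397230
Σ ṁᵢCp,ᵢ = 1090×1.74 + 2070×1.74 + 1400×1.74 = 7934.4
T_out = 397230 / 7934.4 = 50.064 °C

T_out = 50.1 °C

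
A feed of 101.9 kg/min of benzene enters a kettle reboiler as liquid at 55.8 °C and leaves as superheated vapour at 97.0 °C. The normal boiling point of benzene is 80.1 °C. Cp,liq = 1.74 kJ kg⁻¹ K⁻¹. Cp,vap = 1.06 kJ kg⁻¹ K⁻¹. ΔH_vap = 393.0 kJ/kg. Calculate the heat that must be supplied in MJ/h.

liquid 55.8→80.1 °C: 42.282 kJ/kg
vaporisation at 80.1 °C: 393 kJ/kg
vapour 80.1→97.0 °C: 17.914 kJ/kg
Δh = 42.282 + 393 + 17.914 = 453.2 kJ/kg
Q = ṁ·Δh = 101.9 kg/min × 453.2 kJ/kg = 46181 kJ/min
|Q| = 769.68 kW = 2770.8 MJ/h

Q = 2770 MJ/h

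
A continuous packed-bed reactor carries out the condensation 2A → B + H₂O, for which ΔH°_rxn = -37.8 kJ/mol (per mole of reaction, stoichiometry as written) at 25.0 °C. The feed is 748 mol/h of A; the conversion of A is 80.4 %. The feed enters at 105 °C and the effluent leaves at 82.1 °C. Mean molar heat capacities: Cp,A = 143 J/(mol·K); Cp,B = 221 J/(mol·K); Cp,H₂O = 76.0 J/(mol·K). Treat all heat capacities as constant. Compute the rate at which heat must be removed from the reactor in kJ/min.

Q_out = 227 kJ/min

Extent of reaction ξ = 0.804 × 748 / 2 = 300.7 mol/h
Reaction term: ξ·ΔH°_rxn = 300.7 × -37.8 = -11366 kJ/h
Sensible, feed 105→25 °C: -8557.1 kJ/h
Outlet flows (mol/h): A 146.61, B 300.7, H₂O 300.7
Sensible, products 25→82.1 °C: 6296.5 kJ/h
Q = ΔH = -13627 kJ/h = -3.7853 kW
Heat removed = 227.12 kJ/min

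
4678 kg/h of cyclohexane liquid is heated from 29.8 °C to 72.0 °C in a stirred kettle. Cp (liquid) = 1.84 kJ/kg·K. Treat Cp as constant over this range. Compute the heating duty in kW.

Q = 101 kW

Q = ṁ·Cp·ΔT = 4678 × 1.84 × (72.0 − 29.8) = 363240 kJ/h
Converting: 363240 / 3600 s = 100.9 kW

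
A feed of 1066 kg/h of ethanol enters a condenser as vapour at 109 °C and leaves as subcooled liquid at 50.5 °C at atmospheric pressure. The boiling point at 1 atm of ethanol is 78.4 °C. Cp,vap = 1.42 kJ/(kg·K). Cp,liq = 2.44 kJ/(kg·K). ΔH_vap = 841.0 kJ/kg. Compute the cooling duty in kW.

vapour 109→78.4 °C: -43.452 kJ/kg
condensation at 78.4 °C: -841 kJ/kg
liquid 78.4→50.5 °C: -68.076 kJ/kg
Δh = -43.452 + -841 + -68.076 = -952.53 kJ/kg
Q = ṁ·Δh = 1066 kg/h × -952.53 kJ/kg = -1.0154e+06 kJ/h
|Q| = 282.05 kW

Q_c = 282 kW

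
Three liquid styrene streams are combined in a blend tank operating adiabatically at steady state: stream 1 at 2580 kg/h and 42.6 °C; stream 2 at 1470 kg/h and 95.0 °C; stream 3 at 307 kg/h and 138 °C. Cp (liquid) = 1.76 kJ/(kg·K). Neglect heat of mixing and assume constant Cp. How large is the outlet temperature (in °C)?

Adiabatic, steady state ⇒ Σ ṁᵢCp,ᵢ(T_out − Tᵢ) = 0
T_out = Σ ṁᵢCp,ᵢTᵢ / Σ ṁᵢCp,ᵢ
      = 513790 / 7668.3 = 67.001 °C

T_out = 67.0 °C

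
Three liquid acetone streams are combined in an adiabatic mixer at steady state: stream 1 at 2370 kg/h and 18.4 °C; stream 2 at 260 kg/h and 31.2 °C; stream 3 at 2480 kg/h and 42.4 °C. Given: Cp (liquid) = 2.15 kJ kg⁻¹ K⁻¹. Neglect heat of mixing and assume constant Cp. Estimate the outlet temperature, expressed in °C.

T_out = 30.7 °C

Energy balance with Q = 0: Σ ṁᵢCp,ᵢ(T_out − Tᵢ) = 0
Σ ṁᵢCp,ᵢTᵢ = 2370×2.15×18.4 + 260×2.15×31.2 + 2480×2.15×42.4 = 337270
Σ ṁᵢCp,ᵢ = 2370×2.15 + 260×2.15 + 2480×2.15 = 10986
T_out = 337270 / 10986 = 30.699 °C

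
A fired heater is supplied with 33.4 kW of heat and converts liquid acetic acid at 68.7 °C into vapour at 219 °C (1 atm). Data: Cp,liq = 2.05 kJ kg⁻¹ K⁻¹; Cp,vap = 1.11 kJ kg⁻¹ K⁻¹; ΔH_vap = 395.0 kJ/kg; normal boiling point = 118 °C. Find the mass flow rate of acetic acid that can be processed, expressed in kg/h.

Δh = 2.05×(118−68.7) + 395.0 + 1.11×(219−118) = 608.17 kJ/kg
Q = 33.4 kW = 33.4 kJ/s = 120240 kJ/h
ṁ = Q/Δh = 120240 / 608.17 = 197.71 kg/h

ṁ = 198 kg/h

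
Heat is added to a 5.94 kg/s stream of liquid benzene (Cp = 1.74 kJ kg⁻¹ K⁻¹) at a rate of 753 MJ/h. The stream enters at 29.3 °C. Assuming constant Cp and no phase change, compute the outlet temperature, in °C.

T_out = 49.5 °C

Q = 753 MJ/h = 209.17 kJ/s
ΔT = Q/(ṁ·Cp) = 209.17/(5.94×1.74) = 20.237 K
T_out = 29.3 + 20.237 = 49.537 °C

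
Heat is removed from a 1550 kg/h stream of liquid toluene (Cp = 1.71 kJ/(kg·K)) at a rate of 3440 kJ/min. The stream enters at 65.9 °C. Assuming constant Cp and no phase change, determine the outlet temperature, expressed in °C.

T_out = -12.0 °C

Q = 3440 kJ/min = 206400 kJ/h
ΔT = Q/(ṁ·Cp) = 206400/(1550×1.71) = 77.872 K
T_out = 65.9 − 77.872 = -11.972 °C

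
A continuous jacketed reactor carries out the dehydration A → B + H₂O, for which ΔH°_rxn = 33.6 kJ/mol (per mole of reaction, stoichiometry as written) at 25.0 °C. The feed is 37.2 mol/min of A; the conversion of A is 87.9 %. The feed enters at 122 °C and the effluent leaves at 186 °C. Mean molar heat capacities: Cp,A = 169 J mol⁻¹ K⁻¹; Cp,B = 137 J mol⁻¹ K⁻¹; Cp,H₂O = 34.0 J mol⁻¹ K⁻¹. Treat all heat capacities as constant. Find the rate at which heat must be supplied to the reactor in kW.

Extent of reaction ξ = 0.879 × 37.2 = 32.699 mol/min
Reaction term: ξ·ΔH°_rxn = 32.699 × 33.6 = 1098.7 kJ/min
Sensible, feed 122→25 °C: -609.82 kJ/min
Outlet flows (mol/min): A 4.5012, B 32.699, H₂O 32.699
Sensible, products 25→186 °C: 1022.7 kJ/min
Q = ΔH = 1511.6 kJ/min = 25.193 kW
Heat supplied = 25.193 kW

Q_in = 25.2 kW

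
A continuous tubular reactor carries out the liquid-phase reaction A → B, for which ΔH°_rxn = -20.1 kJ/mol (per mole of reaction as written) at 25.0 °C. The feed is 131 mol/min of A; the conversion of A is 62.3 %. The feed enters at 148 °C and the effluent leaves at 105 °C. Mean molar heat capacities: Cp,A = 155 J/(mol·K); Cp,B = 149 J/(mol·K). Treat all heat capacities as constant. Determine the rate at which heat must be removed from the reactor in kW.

Q_out = 42.5 kW

Extent of reaction ξ = 0.623 × 131 = 81.613 mol/min
Reaction term: ξ·ΔH°_rxn = 81.613 × -20.1 = -1640.4 kJ/min
Sensible, feed 148→25 °C: -2497.5 kJ/min
Outlet flows (mol/min): A 49.387, B 81.613
Sensible, products 25→105 °C: 1585.2 kJ/min
Q = ΔH = -2552.7 kJ/min = -42.545 kW
Heat removed = 42.545 kW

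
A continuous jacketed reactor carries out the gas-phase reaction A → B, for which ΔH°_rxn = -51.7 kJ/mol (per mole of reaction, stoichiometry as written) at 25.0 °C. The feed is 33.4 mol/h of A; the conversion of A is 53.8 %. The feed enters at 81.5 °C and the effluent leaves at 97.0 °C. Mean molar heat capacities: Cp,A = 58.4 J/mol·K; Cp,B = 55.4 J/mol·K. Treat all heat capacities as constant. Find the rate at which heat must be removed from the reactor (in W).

Q_out = 251 W

Extent of reaction ξ = 0.538 × 33.4 = 17.969 mol/h
Reaction term: ξ·ΔH°_rxn = 17.969 × -51.7 = -929.01 kJ/h
Sensible, feed 81.5→25 °C: -110.21 kJ/h
Outlet flows (mol/h): A 15.431, B 17.969
Sensible, products 25→97.0 °C: 136.56 kJ/h
Q = ΔH = -902.66 kJ/h = -0.25074 kW
Heat removed = 250.74 W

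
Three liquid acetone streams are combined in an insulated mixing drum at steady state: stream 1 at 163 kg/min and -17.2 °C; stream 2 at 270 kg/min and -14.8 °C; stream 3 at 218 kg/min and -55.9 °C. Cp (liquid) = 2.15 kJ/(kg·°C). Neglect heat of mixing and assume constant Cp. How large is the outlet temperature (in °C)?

T_out = -29.2 °C

Energy balance with Q = 0: Σ ṁᵢCp,ᵢ(T_out − Tᵢ) = 0
Σ ṁᵢCp,ᵢTᵢ = 163×2.15×-17.2 + 270×2.15×-14.8 + 218×2.15×-55.9 = -40819
Σ ṁᵢCp,ᵢ = 163×2.15 + 270×2.15 + 218×2.15 = 1399.7
T_out = -40819 / 1399.7 = -29.164 °C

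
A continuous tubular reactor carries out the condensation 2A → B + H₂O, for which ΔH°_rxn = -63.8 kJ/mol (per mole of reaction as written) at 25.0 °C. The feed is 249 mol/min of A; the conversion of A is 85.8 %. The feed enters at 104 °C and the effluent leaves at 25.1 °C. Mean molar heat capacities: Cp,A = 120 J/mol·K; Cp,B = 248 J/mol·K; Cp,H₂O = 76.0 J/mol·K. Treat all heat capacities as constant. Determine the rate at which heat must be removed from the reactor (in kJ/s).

Extent of reaction ξ = 0.858 × 249 / 2 = 106.82 mol/min
Reaction term: ξ·ΔH°_rxn = 106.82 × -63.8 = -6815.2 kJ/min
Sensible, feed 104→25 °C: -2360.5 kJ/min
Outlet flows (mol/min): A 35.358, B 106.82, H₂O 106.82
Sensible, products 25→25.1 °C: 3.8853 kJ/min
Q = ΔH = -9171.8 kJ/min = -152.86 kW
Heat removed = 152.86 kJ/s

Q_out = 153 kJ/s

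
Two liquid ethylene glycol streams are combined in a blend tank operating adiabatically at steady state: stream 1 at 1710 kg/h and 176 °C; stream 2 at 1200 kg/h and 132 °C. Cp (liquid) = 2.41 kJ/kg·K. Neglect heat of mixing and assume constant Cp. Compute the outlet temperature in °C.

No heat crosses the boundary, so H_out = H_in.
T_out = Σ ṁᵢCp,ᵢTᵢ / Σ ṁᵢCp,ᵢ
      = 1.1071e+06 / 7013.1 = 157.86 °C

T_out = 158 °C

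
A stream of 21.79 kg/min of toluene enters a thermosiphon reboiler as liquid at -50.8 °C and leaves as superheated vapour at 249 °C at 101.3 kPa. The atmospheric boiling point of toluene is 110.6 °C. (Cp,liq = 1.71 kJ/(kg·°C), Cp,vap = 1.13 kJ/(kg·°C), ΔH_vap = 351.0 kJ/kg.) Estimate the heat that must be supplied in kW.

Q = 284 kW

liquid -50.8→110.6 °C: 275.99 kJ/kg
vaporisation at 110.6 °C: 351 kJ/kg
vapour 110.6→249 °C: 156.39 kJ/kg
Δh = 275.99 + 351 + 156.39 = 783.39 kJ/kg
Q = ṁ·Δh = 21.79 kg/min × 783.39 kJ/kg = 17070 kJ/min
|Q| = 284.5 kW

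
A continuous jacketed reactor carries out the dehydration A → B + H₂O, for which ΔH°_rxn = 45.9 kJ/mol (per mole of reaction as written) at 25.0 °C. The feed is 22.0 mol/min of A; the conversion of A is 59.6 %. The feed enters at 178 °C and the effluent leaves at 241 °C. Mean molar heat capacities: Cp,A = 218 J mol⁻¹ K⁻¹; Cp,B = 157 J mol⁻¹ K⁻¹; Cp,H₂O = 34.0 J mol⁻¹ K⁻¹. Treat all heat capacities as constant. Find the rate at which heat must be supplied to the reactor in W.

Q_in = 13800 W

Extent of reaction ξ = 0.596 × 22.0 = 13.112 mol/min
Reaction term: ξ·ΔH°_rxn = 13.112 × 45.9 = 601.84 kJ/min
Sensible, feed 178→25 °C: -733.79 kJ/min
Outlet flows (mol/min): A 8.888, B 13.112, H₂O 13.112
Sensible, products 25→241 °C: 959.47 kJ/min
Q = ΔH = 827.52 kJ/min = 13.792 kW
Heat supplied = 13792 W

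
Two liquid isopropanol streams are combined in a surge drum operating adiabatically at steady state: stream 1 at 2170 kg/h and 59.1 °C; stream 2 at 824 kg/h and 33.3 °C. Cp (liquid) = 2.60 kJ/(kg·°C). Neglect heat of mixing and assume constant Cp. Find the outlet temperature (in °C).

T_out = 52.0 °C

Adiabatic, steady state ⇒ Σ ṁᵢCp,ᵢ(T_out − Tᵢ) = 0
Σ ṁᵢCp,ᵢTᵢ = 2170×2.60×59.1 + 824×2.60×33.3 = 404780
Σ ṁᵢCp,ᵢ = 2170×2.60 + 824×2.60 = 7784.4
T_out = 404780 / 7784.4 = 51.999 °C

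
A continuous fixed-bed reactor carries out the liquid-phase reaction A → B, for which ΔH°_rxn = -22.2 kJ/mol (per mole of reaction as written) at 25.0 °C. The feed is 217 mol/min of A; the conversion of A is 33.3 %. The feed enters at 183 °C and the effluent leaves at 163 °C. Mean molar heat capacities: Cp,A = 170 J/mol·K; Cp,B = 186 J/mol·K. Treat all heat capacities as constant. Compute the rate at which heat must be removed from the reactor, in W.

Extent of reaction ξ = 0.333 × 217 = 72.261 mol/min
Reaction term: ξ·ΔH°_rxn = 72.261 × -22.2 = -1604.2 kJ/min
Sensible, feed 183→25 °C: -5828.6 kJ/min
Outlet flows (mol/min): A 144.74, B 72.261
Sensible, products 25→163 °C: 5250.4 kJ/min
Q = ΔH = -2182.4 kJ/min = -36.374 kW
Heat removed = 36374 W

Q_out = 36400 W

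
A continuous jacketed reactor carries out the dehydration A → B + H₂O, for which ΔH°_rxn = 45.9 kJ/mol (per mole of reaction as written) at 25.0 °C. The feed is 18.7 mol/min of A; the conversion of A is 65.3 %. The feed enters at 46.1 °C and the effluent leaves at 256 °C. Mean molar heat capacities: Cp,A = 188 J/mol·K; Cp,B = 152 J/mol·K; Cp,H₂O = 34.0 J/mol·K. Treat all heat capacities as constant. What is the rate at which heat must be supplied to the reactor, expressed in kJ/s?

Q_in = 21.5 kJ/s

Extent of reaction ξ = 0.653 × 18.7 = 12.211 mol/min
Reaction term: ξ·ΔH°_rxn = 12.211 × 45.9 = 560.49 kJ/min
Sensible, feed 46.1→25 °C: -74.179 kJ/min
Outlet flows (mol/min): A 6.4889, B 12.211, H₂O 12.211
Sensible, products 25→256 °C: 806.46 kJ/min
Q = ΔH = 1292.8 kJ/min = 21.546 kW
Heat supplied = 21.546 kJ/s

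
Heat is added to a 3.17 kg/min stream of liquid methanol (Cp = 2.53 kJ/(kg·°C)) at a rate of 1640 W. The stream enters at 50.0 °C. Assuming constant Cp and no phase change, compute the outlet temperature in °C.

T_out = 62.3 °C

Q = 1640 W = 98.4 kJ/min
ΔT = Q/(ṁ·Cp) = 98.4/(3.17×2.53) = 12.269 K
T_out = 50.0 + 12.269 = 62.269 °C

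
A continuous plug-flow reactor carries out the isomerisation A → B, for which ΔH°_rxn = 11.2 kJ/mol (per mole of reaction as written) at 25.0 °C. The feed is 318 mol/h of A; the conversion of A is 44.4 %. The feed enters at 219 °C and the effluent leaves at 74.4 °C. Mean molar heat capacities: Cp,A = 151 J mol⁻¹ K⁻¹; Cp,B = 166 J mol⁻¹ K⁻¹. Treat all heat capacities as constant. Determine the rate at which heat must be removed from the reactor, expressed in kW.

Q_out = 1.46 kW

Extent of reaction ξ = 0.444 × 318 = 141.19 mol/h
Reaction term: ξ·ΔH°_rxn = 141.19 × 11.2 = 1581.4 kJ/h
Sensible, feed 219→25 °C: -9315.5 kJ/h
Outlet flows (mol/h): A 176.81, B 141.19
Sensible, products 25→74.4 °C: 2476.7 kJ/h
Q = ΔH = -5257.4 kJ/h = -1.4604 kW
Heat removed = 1.4604 kW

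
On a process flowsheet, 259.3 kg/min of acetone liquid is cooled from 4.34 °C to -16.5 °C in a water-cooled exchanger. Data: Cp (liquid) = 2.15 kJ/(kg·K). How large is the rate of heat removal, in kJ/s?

Q_c = 194 kJ/s

Q = ṁ·Cp·ΔT = 259.3 × 2.15 × (-16.5 − 4.34) = -11618 kJ/min
Converting: 11618 / 60 s = 193.64 kW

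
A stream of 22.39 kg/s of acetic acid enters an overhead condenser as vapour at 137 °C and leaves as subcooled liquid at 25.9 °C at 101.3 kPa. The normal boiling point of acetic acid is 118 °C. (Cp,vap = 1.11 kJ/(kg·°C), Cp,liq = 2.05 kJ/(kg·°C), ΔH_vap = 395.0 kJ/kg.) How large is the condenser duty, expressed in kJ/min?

vapour 137→118 °C: -21.09 kJ/kg
condensation at 118 °C: -395 kJ/kg
liquid 118→25.9 °C: -188.8 kJ/kg
Δh = -21.09 + -395 + -188.8 = -604.89 kJ/kg
Q = ṁ·Δh = 22.39 kg/s × -604.89 kJ/kg = -13544 kJ/s
|Q| = 13544 kW = 812620 kJ/min

Q_c = 813000 kJ/min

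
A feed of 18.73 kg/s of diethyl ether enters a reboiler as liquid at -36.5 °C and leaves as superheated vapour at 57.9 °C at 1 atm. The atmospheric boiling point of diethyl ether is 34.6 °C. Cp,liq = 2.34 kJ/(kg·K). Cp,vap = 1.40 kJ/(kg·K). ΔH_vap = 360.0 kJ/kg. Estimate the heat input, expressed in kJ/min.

Q = 628000 kJ/min

liquid -36.5→34.6 °C: 166.37 kJ/kg
vaporisation at 34.6 °C: 360 kJ/kg
vapour 34.6→57.9 °C: 32.62 kJ/kg
Δh = 166.37 + 360 + 32.62 = 558.99 kJ/kg
Q = ṁ·Δh = 18.73 kg/s × 558.99 kJ/kg = 10470 kJ/s
|Q| = 10470 kW = 628200 kJ/min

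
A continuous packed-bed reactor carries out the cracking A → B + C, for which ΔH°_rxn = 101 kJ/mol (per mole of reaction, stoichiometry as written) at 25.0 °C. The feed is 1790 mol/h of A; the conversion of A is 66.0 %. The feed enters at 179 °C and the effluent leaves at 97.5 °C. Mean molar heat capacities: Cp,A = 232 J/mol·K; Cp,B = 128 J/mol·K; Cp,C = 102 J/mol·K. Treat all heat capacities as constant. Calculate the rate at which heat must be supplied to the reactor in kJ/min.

Extent of reaction ξ = 0.660 × 1790 = 1181.4 mol/h
Reaction term: ξ·ΔH°_rxn = 1181.4 × 101 = 119320 kJ/h
Sensible, feed 179→25 °C: -63953 kJ/h
Outlet flows (mol/h): A 608.6, B 1181.4, C 1181.4
Sensible, products 25→97.5 °C: 29936 kJ/h
Q = ΔH = 85305 kJ/h = 23.696 kW
Heat supplied = 1421.7 kJ/min

Q_in = 1420 kJ/min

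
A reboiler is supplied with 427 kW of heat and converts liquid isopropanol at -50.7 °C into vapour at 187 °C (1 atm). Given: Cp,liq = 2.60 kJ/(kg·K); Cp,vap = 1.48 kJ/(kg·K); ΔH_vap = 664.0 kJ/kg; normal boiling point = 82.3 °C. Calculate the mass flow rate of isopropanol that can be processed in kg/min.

Δh = 2.60×(82.3−-50.7) + 664.0 + 1.48×(187−82.3) = 1164.8 kJ/kg
Q = 427 kW = 427 kJ/s = 25620 kJ/min
ṁ = Q/Δh = 25620 / 1164.8 = 21.996 kg/min

ṁ = 22.0 kg/min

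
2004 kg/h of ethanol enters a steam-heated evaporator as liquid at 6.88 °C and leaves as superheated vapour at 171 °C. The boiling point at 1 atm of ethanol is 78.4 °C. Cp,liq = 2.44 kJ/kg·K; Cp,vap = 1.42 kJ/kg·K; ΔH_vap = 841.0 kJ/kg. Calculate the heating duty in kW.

liquid 6.88→78.4 °C: 174.51 kJ/kg
vaporisation at 78.4 °C: 841 kJ/kg
vapour 78.4→171 °C: 131.49 kJ/kg
Δh = 174.51 + 841 + 131.49 = 1147 kJ/kg
Q = ṁ·Δh = 2004 kg/h × 1147 kJ/kg = 2.2986e+06 kJ/h
|Q| = 638.5 kW

Q = 638 kW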